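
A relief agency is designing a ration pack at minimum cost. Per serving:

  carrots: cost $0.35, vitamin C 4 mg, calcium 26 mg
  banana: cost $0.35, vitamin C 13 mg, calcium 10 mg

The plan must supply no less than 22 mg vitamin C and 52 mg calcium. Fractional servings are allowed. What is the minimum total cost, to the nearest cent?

With two linear requirements the optimum uses one or two foods; enumerate the corners.
carrots only: max(22/4, 52/26) = 5.5 servings → $1.93.
banana only: max(22/13, 52/10) = 5.2 servings → $1.82.
carrots + banana with both tight: 1.53 servings and 1.221 servings → $0.96.
Cheapest feasible corner: $0.96.

$0.96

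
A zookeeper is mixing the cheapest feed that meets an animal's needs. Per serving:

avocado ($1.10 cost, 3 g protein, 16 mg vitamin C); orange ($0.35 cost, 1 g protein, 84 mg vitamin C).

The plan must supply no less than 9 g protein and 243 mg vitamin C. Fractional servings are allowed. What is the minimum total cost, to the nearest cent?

At the optimum either one food covers both requirements or two foods hit both targets exactly; no other combination can be cheaper.
avocado only: max(9/3, 243/16) = 15.19 servings → $16.71.
orange only: max(9/1, 243/84) = 9 servings → $3.15.
avocado + orange with both tight: 2.174 servings and 2.479 servings → $3.26.
Cheapest feasible corner: $3.15.

$3.15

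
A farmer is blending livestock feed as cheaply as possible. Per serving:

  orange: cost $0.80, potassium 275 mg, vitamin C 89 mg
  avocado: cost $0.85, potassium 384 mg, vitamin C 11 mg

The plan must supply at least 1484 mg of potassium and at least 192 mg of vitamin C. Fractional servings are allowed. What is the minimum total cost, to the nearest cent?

With two linear requirements the optimum uses one or two foods; enumerate the corners.
orange only: max(1484/275, 192/89) = 5.396 servings → $4.32.
avocado only: max(1484/384, 192/11) = 17.45 servings → $14.84.
orange + avocado with both tight: 1.843 servings and 2.545 servings → $3.64.
So the least-cost plan costs $3.64.

$3.64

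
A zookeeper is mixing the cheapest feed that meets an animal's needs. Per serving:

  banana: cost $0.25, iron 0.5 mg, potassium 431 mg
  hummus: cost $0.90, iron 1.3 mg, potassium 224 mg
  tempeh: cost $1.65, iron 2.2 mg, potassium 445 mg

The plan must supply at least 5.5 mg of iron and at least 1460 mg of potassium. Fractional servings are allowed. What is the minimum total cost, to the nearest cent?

The cheapest plan sits at a corner of the feasible region — with two constraints it uses at most two foods.
banana only: max(5.5/0.5, 1460/431) = 11 servings → $2.75.
hummus only: max(5.5/1.3, 1460/224) = 6.518 servings → $5.87.
tempeh only: max(5.5/2.2, 1460/445) = 3.281 servings → $5.41.
banana + hummus with both tight: 1.486 servings and 3.659 servings → $3.66.
banana + tempeh with both tight: 1.053 servings and 2.261 servings → $3.99.
hummus + tempeh with both targets exact would need a negative amount; discard.
The minimum over all feasible corners is $2.75.

$2.75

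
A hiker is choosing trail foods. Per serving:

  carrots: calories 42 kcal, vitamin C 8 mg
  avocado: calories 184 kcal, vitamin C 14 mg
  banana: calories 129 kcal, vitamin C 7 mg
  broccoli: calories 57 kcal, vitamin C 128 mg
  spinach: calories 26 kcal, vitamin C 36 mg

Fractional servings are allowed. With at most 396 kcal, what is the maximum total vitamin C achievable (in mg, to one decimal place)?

889.3 mg

Vitamin C per kcal: broccoli 2.246, spinach 1.385, carrots 0.1905, avocado 0.07609, banana 0.05426.
With no serving limits, spend the whole calories allowance on broccoli: 396 kcal / 57 kcal × 128 mg = 889.3 mg.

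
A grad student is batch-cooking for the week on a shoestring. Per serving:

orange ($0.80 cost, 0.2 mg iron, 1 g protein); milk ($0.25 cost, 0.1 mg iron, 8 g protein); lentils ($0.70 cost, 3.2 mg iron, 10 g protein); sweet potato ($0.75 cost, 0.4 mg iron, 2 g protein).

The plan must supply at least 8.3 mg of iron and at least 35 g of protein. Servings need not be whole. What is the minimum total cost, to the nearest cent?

$2.08

Minimising a linear cost over {iron ≥ 8.3, protein ≥ 35, servings ≥ 0} — the optimum is at a vertex, using one or two foods.
orange only: max(8.3/0.2, 35/1) = 41.5 servings → $33.20.
milk only: max(8.3/0.1, 35/8) = 83 servings → $20.75.
lentils only: max(8.3/3.2, 35/10) = 3.5 servings → $2.45.
sweet potato only: max(8.3/0.4, 35/2) = 20.75 servings → $15.56.
orange + milk with both targets exact would need a negative amount; discard.
orange + lentils with both tight: 24.17 servings and 1.083 servings → $20.09.
orange + sweet potato (both tight): parallel constraints — no distinct corner.
milk + lentils with both tight: 1.179 servings and 2.557 servings → $2.08.
milk + sweet potato with both targets exact would need a negative amount; discard.
lentils + sweet potato with both tight: 1.083 servings and 12.08 servings → $9.82.
The minimum over all feasible corners is $2.08.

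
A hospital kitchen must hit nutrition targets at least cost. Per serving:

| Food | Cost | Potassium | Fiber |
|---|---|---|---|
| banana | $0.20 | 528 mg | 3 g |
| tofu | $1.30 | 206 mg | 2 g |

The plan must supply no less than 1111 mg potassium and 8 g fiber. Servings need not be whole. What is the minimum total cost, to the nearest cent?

$0.53

banana only: max(1111/528, 8/3) = 2.667 servings → $0.53.
tofu only: max(1111/206, 8/2) = 5.393 servings → $7.01.
banana + tofu with both tight: 1.311 servings and 2.034 servings → $2.91.
The minimum over all feasible corners is $0.53.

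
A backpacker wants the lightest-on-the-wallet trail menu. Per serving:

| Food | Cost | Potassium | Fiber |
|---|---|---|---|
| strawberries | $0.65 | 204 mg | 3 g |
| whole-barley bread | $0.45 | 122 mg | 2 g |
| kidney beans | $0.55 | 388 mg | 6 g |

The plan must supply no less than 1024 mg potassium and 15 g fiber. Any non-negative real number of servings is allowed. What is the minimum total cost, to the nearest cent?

$1.45

Compare the cost at each extreme point of the feasible region.
strawberries only: max(1024/204, 15/3) = 5.02 servings → $3.26.
whole-barley bread only: max(1024/122, 15/2) = 8.393 servings → $3.78.
kidney beans only: max(1024/388, 15/6) = 2.639 servings → $1.45.
strawberries + whole-barley bread: the both-tight solution has a negative serving — not a feasible corner.
strawberries + kidney beans: intersection lies outside the first quadrant.
whole-barley bread + kidney beans: intersection lies outside the first quadrant.
Cheapest feasible corner: $1.45.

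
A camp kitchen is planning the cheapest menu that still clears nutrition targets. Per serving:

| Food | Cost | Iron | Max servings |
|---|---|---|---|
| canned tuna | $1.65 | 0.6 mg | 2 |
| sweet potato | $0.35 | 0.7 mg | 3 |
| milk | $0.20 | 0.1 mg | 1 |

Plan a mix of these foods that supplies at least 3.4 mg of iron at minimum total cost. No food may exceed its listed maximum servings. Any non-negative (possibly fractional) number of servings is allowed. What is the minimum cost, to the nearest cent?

Cost per mg of iron: sweet potato $0.5000, milk $2.0000, canned tuna $2.7500.
Take 3 servings of sweet potato: +2.1 mg iron for $1.05 (total $1.05, still need 1.3 mg).
Take 1 serving of milk: +0.1 mg iron for $0.20 (total $1.25, still need 1.2 mg).
Take 2 servings of canned tuna: +1.2 mg iron for $3.30 (total $4.55, still need 0.0 mg).
Greedy by cheapest-per-mg is optimal for a single linear constraint, so the minimum cost is $4.55.

$4.55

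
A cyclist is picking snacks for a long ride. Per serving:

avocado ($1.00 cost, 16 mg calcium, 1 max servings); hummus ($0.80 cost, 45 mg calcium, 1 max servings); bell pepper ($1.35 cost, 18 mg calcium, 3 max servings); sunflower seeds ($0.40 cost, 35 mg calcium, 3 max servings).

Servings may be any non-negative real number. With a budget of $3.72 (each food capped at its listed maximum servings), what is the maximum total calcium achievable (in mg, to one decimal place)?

Calcium per dollar: sunflower seeds 87.5, hummus 56.25, avocado 16, bell pepper 13.33.
Take 3 servings of sunflower seeds: spends $1.20, +105.0 mg calcium (running total 105.0 mg).
Take 1 serving of hummus: spends $0.80, +45.0 mg calcium (running total 150.0 mg).
Take 1 serving of avocado: spends $1.00, +16.0 mg calcium (running total 166.0 mg).
Take 0.5333 servings of bell pepper: spends $0.72, +9.6 mg calcium (running total 175.6 mg).
Greedy by best ratio exhausts the cost allowance optimally: 175.6 mg.

175.6 mg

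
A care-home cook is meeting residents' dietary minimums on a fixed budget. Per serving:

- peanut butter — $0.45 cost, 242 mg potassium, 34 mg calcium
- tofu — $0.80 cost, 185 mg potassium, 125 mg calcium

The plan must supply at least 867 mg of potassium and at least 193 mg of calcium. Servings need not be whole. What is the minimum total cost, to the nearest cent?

With two linear requirements the optimum uses one or two foods; enumerate the corners.
peanut butter only: max(867/242, 193/34) = 5.676 servings → $2.55.
tofu only: max(867/185, 193/125) = 4.686 servings → $3.75.
peanut butter + tofu with both tight: 3.033 servings and 0.719 servings → $1.94.
So the least-cost plan costs $1.94.

$1.94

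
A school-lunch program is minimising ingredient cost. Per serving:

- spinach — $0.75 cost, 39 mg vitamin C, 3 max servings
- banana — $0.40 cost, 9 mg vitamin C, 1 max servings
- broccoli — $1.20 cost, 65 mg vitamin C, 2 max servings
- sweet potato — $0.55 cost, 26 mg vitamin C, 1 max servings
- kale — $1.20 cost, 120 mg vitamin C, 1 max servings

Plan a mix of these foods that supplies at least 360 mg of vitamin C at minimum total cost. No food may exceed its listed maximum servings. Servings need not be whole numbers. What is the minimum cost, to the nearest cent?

$5.72

Cost per mg of vitamin C: kale $0.0100, broccoli $0.0185, spinach $0.0192, sweet potato $0.0212, banana $0.0444.
Take 1 serving of kale: +120.0 mg vitamin C for $1.20 (total $1.20, still need 240.0 mg).
Take 2 servings of broccoli: +130.0 mg vitamin C for $2.40 (total $3.60, still need 110.0 mg).
Take 2.821 servings of spinach: +110.0 mg vitamin C for $2.12 (total $5.72, still need 0.0 mg).
Filling from the cheapest source first is optimal under one linear minimum: $5.72.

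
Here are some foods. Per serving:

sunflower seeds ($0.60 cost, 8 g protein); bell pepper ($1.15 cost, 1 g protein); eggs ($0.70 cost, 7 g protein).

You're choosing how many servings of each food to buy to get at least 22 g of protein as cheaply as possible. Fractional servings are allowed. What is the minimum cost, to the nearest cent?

Cost per g of protein: sunflower seeds $0.0750, eggs $0.1000, bell pepper $1.1500.
With no serving limits, use only sunflower seeds: 22 g / 8 g = 2.75 servings × $0.60 = $1.65.

$1.65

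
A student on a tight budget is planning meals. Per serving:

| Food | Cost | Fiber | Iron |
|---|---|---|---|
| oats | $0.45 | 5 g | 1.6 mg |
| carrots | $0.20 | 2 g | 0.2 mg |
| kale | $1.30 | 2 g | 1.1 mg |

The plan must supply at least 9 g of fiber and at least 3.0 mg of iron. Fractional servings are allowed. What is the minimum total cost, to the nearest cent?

$0.84

oats only: max(9/5, 3.0/1.6) = 1.875 servings → $0.84.
carrots only: max(9/2, 3.0/0.2) = 15 servings → $3.00.
kale only: max(9/2, 3.0/1.1) = 4.5 servings → $5.85.
oats + carrots: intersection lies outside the first quadrant.
oats + kale with both tight: 1.696 servings and 0.2609 servings → $1.10.
carrots + kale with both tight: 2.167 servings and 2.333 servings → $3.47.
The minimum over all feasible corners is $0.84.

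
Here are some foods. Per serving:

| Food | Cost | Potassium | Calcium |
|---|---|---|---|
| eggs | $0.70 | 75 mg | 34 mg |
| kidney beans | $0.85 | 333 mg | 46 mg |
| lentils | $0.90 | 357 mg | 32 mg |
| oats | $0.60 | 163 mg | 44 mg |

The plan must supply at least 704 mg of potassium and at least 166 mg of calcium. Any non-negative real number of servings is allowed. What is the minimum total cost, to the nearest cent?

An LP optimum is at a vertex; with two nutrient constraints at most two foods are used. Check each candidate.
eggs only: max(704/75, 166/34) = 9.387 servings → $6.57.
kidney beans only: max(704/333, 166/46) = 3.609 servings → $3.07.
lentils only: max(704/357, 166/32) = 5.188 servings → $4.67.
oats only: max(704/163, 166/44) = 4.319 servings → $2.59.
eggs + kidney beans with both tight: 2.908 servings and 1.459 servings → $3.28.
eggs + lentils with both tight: 3.772 servings and 1.18 servings → $3.70.
eggs + oats: intersection lies outside the first quadrant.
kidney beans + lentils: intersection lies outside the first quadrant.
kidney beans + oats with both tight: 0.5477 servings and 3.2 servings → $2.39.
lentils + oats with both tight: 0.3734 servings and 3.501 servings → $2.44.
So the least-cost plan costs $2.39.

$2.39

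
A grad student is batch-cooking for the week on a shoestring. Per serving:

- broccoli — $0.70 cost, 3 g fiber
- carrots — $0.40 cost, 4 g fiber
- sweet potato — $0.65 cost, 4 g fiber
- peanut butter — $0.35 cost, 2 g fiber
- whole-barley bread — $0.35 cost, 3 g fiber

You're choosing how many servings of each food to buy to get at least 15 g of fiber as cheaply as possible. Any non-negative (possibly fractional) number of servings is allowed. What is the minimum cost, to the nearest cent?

$1.50

Cost per g of fiber: carrots $0.1000, whole-barley bread $0.1167, sweet potato $0.1625, peanut butter $0.1750, broccoli $0.2333.
With no serving limits, use only carrots: 15 g / 4 g = 3.75 servings × $0.40 = $1.50.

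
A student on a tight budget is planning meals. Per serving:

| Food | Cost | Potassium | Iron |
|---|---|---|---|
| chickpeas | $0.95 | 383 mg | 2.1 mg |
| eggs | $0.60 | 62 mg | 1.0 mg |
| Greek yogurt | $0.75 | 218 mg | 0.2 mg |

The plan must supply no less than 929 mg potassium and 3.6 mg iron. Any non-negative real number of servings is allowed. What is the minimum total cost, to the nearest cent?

This is a tiny linear program; its minimum lies at a vertex of the feasible set. List the vertices and price them.
chickpeas only: max(929/383, 3.6/2.1) = 2.426 servings → $2.30.
eggs only: max(929/62, 3.6/1.0) = 14.98 servings → $8.99.
Greek yogurt only: max(929/218, 3.6/0.2) = 18 servings → $13.50.
chickpeas + eggs with both targets exact would need a negative amount; discard.
chickpeas + Greek yogurt with both tight: 1.571 servings and 1.501 servings → $2.62.
eggs + Greek yogurt with both tight: 2.913 servings and 3.433 servings → $4.32.
So the least-cost plan costs $2.30.

$2.30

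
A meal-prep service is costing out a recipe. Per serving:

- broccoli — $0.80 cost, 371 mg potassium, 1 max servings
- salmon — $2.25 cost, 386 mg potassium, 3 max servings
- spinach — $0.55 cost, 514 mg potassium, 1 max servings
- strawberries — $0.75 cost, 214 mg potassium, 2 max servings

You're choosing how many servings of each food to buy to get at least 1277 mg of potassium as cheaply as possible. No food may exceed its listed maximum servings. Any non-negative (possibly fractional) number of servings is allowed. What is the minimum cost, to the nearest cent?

$2.72

Cost per mg of potassium: spinach $0.0011, broccoli $0.0022, strawberries $0.0035, salmon $0.0058.
Take 1 serving of spinach: +514.0 mg potassium for $0.55 (total $0.55, still need 763.0 mg).
Take 1 serving of broccoli: +371.0 mg potassium for $0.80 (total $1.35, still need 392.0 mg).
Take 1.832 servings of strawberries: +392.0 mg potassium for $1.37 (total $2.72, still need 0.0 mg).
Greedy by cheapest-per-mg is optimal for a single linear constraint, so the minimum cost is $2.72.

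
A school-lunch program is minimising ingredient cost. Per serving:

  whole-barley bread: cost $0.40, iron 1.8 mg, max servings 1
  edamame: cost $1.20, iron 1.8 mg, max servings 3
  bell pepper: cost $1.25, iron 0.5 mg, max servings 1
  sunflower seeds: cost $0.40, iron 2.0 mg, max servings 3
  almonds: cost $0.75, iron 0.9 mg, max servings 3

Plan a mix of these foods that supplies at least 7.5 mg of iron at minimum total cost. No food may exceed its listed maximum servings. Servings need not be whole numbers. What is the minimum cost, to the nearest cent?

Cost per mg of iron: sunflower seeds $0.2000, whole-barley bread $0.2222, edamame $0.6667, almonds $0.8333, bell pepper $2.5000.
Take 3 servings of sunflower seeds: +6.0 mg iron for $1.20 (total $1.20, still need 1.5 mg).
Take 0.8333 servings of whole-barley bread: +1.5 mg iron for $0.33 (total $1.53, still need 0.0 mg).
Greedy by cheapest-per-mg is optimal for a single linear constraint, so the minimum cost is $1.53.

$1.53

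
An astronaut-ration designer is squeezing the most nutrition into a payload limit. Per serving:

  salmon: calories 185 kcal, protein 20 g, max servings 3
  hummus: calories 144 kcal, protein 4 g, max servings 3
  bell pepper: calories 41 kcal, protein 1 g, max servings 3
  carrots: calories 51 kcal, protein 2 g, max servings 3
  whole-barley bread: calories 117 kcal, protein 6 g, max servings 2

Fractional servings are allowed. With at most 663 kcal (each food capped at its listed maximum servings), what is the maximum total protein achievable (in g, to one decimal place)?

65.5 g

Protein per kcal: salmon 0.1081, whole-barley bread 0.05128, carrots 0.03922, hummus 0.02778, bell pepper 0.02439.
Take 3 servings of salmon: uses 555 kcal, +60.0 g protein (running total 60.0 g).
Take 0.9231 servings of whole-barley bread: uses 108 kcal, +5.5 g protein (running total 65.5 g).
Greedy by best ratio exhausts the calories allowance optimally: 65.5 g.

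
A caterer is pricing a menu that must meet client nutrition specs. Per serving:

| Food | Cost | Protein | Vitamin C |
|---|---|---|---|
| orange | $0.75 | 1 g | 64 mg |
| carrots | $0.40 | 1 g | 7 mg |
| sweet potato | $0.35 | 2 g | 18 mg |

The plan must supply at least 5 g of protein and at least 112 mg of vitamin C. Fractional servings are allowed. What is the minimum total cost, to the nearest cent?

For a min-cost LP with two ≥-constraints, a basic feasible solution has at most two positive variables.
orange only: max(5/1, 112/64) = 5 servings → $3.75.
carrots only: max(5/1, 112/7) = 16 servings → $6.40.
sweet potato only: max(5/2, 112/18) = 6.222 servings → $2.18.
orange + carrots with both tight: 1.351 servings and 3.649 servings → $2.47.
orange + sweet potato with both tight: 1.218 servings and 1.891 servings → $1.58.
carrots + sweet potato with both targets exact would need a negative amount; discard.
The minimum over all feasible corners is $1.58.

$1.58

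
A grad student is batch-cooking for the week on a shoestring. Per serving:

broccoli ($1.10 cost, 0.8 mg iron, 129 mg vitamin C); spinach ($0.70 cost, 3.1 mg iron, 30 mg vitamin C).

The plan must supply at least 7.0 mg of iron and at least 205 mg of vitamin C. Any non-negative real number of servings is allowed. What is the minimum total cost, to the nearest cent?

Two binding constraints pin down two serving amounts, so the optimal mix uses at most two foods. The candidates are each food alone (scaled to the tighter of iron/vitamin C) and each pair with both constraints tight.
broccoli only: max(7.0/0.8, 205/129) = 8.75 servings → $9.62.
spinach only: max(7.0/3.1, 205/30) = 6.833 servings → $4.78.
broccoli + spinach with both tight: 1.132 servings and 1.966 servings → $2.62.
The minimum over all feasible corners is $2.62.

$2.62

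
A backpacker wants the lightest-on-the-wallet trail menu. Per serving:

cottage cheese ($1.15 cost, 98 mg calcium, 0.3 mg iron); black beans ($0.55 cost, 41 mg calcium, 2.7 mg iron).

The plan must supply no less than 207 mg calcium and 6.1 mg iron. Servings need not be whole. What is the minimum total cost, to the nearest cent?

$2.58

A basic optimal solution has at most two foods positive. Try each food alone and each pair with both targets met exactly.
cottage cheese only: max(207/98, 6.1/0.3) = 20.33 servings → $23.38.
black beans only: max(207/41, 6.1/2.7) = 5.049 servings → $2.78.
cottage cheese + black beans with both tight: 1.224 servings and 2.123 servings → $2.58.
So the least-cost plan costs $2.58.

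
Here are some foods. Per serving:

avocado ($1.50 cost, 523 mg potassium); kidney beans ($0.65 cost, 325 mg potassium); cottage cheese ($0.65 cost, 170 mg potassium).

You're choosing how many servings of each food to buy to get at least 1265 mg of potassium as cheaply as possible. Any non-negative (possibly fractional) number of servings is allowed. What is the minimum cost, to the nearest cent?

$2.53

Cost per mg of potassium: kidney beans $0.0020, avocado $0.0029, cottage cheese $0.0038.
With no serving limits, use only kidney beans: 1265 mg / 325 mg = 3.892 servings × $0.65 = $2.53.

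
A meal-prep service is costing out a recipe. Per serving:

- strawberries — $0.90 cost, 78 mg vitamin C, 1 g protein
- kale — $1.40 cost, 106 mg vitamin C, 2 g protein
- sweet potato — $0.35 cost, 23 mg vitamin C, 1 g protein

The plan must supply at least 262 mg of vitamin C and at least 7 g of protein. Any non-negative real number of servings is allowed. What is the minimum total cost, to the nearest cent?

For a min-cost LP with two ≥-constraints, a basic feasible solution has at most two positive variables.
strawberries only: max(262/78, 7/1) = 7 servings → $6.30.
kale only: max(262/106, 7/2) = 3.5 servings → $4.90.
sweet potato only: max(262/23, 7/1) = 11.39 servings → $3.99.
strawberries + kale: intersection lies outside the first quadrant.
strawberries + sweet potato with both tight: 1.836 servings and 5.164 servings → $3.46.
kale + sweet potato with both tight: 1.683 servings and 3.633 servings → $3.63.
Cheapest feasible corner: $3.46.

$3.46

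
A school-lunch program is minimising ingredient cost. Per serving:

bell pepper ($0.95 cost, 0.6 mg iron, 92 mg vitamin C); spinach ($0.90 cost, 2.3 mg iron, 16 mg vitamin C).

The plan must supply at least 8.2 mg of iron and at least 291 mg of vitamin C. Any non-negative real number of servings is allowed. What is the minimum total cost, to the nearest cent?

A basic optimal solution has at most two foods positive. Try each food alone and each pair with both targets met exactly.
bell pepper only: max(8.2/0.6, 291/92) = 13.67 servings → $12.98.
spinach only: max(8.2/2.3, 291/16) = 18.19 servings → $16.37.
bell pepper + spinach with both tight: 2.664 servings and 2.87 servings → $5.11.
So the least-cost plan costs $5.11.

$5.11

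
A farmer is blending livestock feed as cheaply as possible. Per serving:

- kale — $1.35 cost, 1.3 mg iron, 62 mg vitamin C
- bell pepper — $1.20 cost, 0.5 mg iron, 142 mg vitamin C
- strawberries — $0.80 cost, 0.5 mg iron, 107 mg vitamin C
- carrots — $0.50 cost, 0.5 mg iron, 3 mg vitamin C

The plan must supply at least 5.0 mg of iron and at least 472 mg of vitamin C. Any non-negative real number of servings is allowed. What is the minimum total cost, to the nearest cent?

With two linear requirements the optimum uses one or two foods; enumerate the corners.
kale only: max(5.0/1.3, 472/62) = 7.613 servings → $10.28.
bell pepper only: max(5.0/0.5, 472/142) = 10 servings → $12.00.
strawberries only: max(5.0/0.5, 472/107) = 10 servings → $8.00.
carrots only: max(5.0/0.5, 472/3) = 157.3 servings → $78.67.
kale + bell pepper with both tight: 3.086 servings and 1.977 servings → $6.54.
kale + strawberries with both tight: 2.766 servings and 2.809 servings → $5.98.
kale + carrots with both targets exact would need a negative amount; discard.
bell pepper + strawberries: the both-tight solution has a negative serving — not a feasible corner.
bell pepper + carrots with both tight: 3.18 servings and 6.82 servings → $7.23.
strawberries + carrots with both tight: 4.25 servings and 5.75 servings → $6.28.
So the least-cost plan costs $5.98.

$5.98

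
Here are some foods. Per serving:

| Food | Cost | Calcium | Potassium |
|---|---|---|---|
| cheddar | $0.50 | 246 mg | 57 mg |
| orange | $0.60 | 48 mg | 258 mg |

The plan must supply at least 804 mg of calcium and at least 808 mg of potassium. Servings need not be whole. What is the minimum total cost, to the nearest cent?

cheddar only: max(804/246, 808/57) = 14.18 servings → $7.09.
orange only: max(804/48, 808/258) = 16.75 servings → $10.05.
cheddar + orange with both tight: 2.777 servings and 2.518 servings → $2.90.
The minimum over all feasible corners is $2.90.

$2.90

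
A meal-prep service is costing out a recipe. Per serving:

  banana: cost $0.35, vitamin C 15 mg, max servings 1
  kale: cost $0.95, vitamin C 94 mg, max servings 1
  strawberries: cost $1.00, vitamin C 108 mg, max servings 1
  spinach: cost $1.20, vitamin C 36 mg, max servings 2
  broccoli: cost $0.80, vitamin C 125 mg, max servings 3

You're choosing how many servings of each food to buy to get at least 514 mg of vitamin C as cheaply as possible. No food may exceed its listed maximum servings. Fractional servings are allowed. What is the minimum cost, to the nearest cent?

Cost per mg of vitamin C: broccoli $0.0064, strawberries $0.0093, kale $0.0101, banana $0.0233, spinach $0.0333.
Take 3 servings of broccoli: +375.0 mg vitamin C for $2.40 (total $2.40, still need 139.0 mg).
Take 1 serving of strawberries: +108.0 mg vitamin C for $1.00 (total $3.40, still need 31.0 mg).
Take 0.3298 servings of kale: +31.0 mg vitamin C for $0.31 (total $3.71, still need 0.0 mg).
Greedy by cheapest-per-mg is optimal for a single linear constraint, so the minimum cost is $3.71.

$3.71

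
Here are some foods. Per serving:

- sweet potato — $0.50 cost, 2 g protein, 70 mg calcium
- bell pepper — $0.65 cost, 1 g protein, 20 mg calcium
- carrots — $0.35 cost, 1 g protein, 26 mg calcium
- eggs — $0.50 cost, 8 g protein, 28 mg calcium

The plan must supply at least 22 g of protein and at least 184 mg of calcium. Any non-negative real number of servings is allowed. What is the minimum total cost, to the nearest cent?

At the optimum either one food covers both requirements or two foods hit both targets exactly; no other combination can be cheaper.
sweet potato only: max(22/2, 184/70) = 11 servings → $5.50.
bell pepper only: max(22/1, 184/20) = 22 servings → $14.30.
carrots only: max(22/1, 184/26) = 22 servings → $7.70.
eggs only: max(22/8, 184/28) = 6.571 servings → $3.29.
sweet potato + bell pepper: intersection lies outside the first quadrant.
sweet potato + carrots: intersection lies outside the first quadrant.
sweet potato + eggs with both tight: 1.698 servings and 2.325 servings → $2.01.
bell pepper + carrots: the both-tight solution has a negative serving — not a feasible corner.
bell pepper + eggs with both tight: 6.485 servings and 1.939 servings → $5.18.
carrots + eggs with both tight: 4.756 servings and 2.156 servings → $2.74.
The minimum over all feasible corners is $2.01.

$2.01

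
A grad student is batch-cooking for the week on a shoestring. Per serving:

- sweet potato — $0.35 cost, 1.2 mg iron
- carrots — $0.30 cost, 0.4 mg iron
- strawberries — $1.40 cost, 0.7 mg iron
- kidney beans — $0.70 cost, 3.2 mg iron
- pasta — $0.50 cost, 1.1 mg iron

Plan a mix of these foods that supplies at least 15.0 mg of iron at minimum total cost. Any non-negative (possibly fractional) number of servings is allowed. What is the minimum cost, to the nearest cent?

$3.28

Cost per mg of iron: kidney beans $0.2188, sweet potato $0.2917, pasta $0.4545, carrots $0.7500, strawberries $2.0000.
With no serving limits, use only kidney beans: 15.0 mg / 3.2 mg = 4.688 servings × $0.70 = $3.28.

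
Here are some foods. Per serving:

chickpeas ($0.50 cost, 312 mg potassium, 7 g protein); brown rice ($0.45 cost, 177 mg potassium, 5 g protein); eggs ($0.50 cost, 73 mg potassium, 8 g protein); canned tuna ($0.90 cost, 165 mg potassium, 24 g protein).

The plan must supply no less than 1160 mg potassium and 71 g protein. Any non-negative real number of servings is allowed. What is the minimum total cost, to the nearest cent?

$3.27

The cheapest plan sits at a corner of the feasible region — with two constraints it uses at most two foods.
chickpeas only: max(1160/312, 71/7) = 10.14 servings → $5.07.
brown rice only: max(1160/177, 71/5) = 14.2 servings → $6.39.
eggs only: max(1160/73, 71/8) = 15.89 servings → $7.95.
canned tuna only: max(1160/165, 71/24) = 7.03 servings → $6.33.
chickpeas + brown rice: the both-tight solution has a negative serving — not a feasible corner.
chickpeas + eggs with both tight: 2.064 servings and 7.069 servings → $4.57.
chickpeas + canned tuna with both tight: 2.546 servings and 2.216 servings → $3.27.
brown rice + eggs with both tight: 3.898 servings and 6.439 servings → $4.97.
brown rice + canned tuna with both tight: 4.711 servings and 1.977 servings → $3.90.
eggs + canned tuna with both targets exact would need a negative amount; discard.
Cheapest feasible corner: $3.27.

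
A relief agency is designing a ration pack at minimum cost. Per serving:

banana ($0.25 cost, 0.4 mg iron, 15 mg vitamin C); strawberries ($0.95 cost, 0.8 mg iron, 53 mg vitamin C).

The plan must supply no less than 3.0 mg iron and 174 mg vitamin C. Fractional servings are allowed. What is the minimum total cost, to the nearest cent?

Check every corner: each single food scaled to meet both minima, and each pair solved so both constraints bind.
banana only: max(3.0/0.4, 174/15) = 11.6 servings → $2.90.
strawberries only: max(3.0/0.8, 174/53) = 3.75 servings → $3.56.
banana + strawberries with both tight: 2.152 servings and 2.674 servings → $3.08.
Cheapest feasible corner: $2.90.

$2.90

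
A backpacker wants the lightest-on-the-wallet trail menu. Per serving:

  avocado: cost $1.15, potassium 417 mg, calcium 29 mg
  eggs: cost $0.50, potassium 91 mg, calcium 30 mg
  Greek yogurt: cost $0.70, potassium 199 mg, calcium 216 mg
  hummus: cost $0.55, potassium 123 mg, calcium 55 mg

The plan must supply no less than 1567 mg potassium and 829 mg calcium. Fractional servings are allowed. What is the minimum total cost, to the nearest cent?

With two linear requirements the optimum uses one or two foods; enumerate the corners.
avocado only: max(1567/417, 829/29) = 28.59 servings → $32.87.
eggs only: max(1567/91, 829/30) = 27.63 servings → $13.82.
Greek yogurt only: max(1567/199, 829/216) = 7.874 servings → $5.51.
hummus only: max(1567/123, 829/55) = 15.07 servings → $8.29.
avocado + eggs: the both-tight solution has a negative serving — not a feasible corner.
avocado + Greek yogurt with both tight: 2.058 servings and 3.562 servings → $4.86.
avocado + hummus with both targets exact would need a negative amount; discard.
eggs + Greek yogurt with both tight: 12.68 servings and 2.077 servings → $7.79.
eggs + hummus: intersection lies outside the first quadrant.
Greek yogurt + hummus with both tight: 1.01 servings and 11.11 servings → $6.82.
So the least-cost plan costs $4.86.

$4.86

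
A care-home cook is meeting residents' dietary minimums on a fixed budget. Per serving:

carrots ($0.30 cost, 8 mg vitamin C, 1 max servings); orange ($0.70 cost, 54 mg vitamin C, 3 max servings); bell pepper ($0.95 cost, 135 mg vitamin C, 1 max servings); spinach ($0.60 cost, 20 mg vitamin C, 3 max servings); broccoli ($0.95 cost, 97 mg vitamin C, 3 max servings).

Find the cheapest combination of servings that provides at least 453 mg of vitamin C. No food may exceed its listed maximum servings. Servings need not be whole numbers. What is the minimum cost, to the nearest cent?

Cost per mg of vitamin C: bell pepper $0.0070, broccoli $0.0098, orange $0.0130, spinach $0.0300, carrots $0.0375.
Take 1 serving of bell pepper: +135.0 mg vitamin C for $0.95 (total $0.95, still need 318.0 mg).
Take 3 servings of broccoli: +291.0 mg vitamin C for $2.85 (total $3.80, still need 27.0 mg).
Take 0.5 servings of orange: +27.0 mg vitamin C for $0.35 (total $4.15, still need 0.0 mg).
Filling from the cheapest source first is optimal under one linear minimum: $4.15.

$4.15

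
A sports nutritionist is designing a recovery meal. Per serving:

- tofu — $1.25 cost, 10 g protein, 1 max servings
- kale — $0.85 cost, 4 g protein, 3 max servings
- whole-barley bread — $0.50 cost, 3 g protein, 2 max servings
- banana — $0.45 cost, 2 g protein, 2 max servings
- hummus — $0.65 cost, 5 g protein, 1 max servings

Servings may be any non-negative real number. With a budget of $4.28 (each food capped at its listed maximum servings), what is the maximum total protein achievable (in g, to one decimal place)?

Protein per dollar: tofu 8, hummus 7.692, whole-barley bread 6, kale 4.706, banana 4.444.
Take 1 serving of tofu: spends $1.25, +10.0 g protein (running total 10.0 g).
Take 1 serving of hummus: spends $0.65, +5.0 g protein (running total 15.0 g).
Take 2 servings of whole-barley bread: spends $1.00, +6.0 g protein (running total 21.0 g).
Take 1.624 servings of kale: spends $1.38, +6.5 g protein (running total 27.5 g).
Greedy by best ratio exhausts the cost allowance optimally: 27.5 g.

27.5 g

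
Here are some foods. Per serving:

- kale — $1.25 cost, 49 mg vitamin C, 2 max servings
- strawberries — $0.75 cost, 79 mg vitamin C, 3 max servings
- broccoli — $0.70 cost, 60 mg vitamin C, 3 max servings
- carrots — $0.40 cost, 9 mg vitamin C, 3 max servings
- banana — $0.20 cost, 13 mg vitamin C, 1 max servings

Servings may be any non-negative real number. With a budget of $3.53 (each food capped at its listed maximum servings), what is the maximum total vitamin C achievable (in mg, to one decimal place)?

Vitamin C per dollar: strawberries 105.3, broccoli 85.71, banana 65, kale 39.2, carrots 22.5.
Take 3 servings of strawberries: spends $2.25, +237.0 mg vitamin C (running total 237.0 mg).
Take 1.829 servings of broccoli: spends $1.28, +109.7 mg vitamin C (running total 346.7 mg).
Filling greedily by vitamin C-per-dollar is optimal for one linear limit, giving 346.7 mg.

346.7 mg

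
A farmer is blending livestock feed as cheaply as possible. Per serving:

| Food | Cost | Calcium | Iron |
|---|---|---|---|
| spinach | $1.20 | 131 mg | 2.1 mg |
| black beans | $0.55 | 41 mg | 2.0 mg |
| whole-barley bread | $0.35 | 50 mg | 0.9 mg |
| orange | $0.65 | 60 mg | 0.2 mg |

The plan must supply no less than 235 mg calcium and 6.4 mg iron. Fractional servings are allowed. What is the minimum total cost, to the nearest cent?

For a min-cost LP with two ≥-constraints, a basic feasible solution has at most two positive variables.
spinach only: max(235/131, 6.4/2.1) = 3.048 servings → $3.66.
black beans only: max(235/41, 6.4/2.0) = 5.732 servings → $3.15.
whole-barley bread only: max(235/50, 6.4/0.9) = 7.111 servings → $2.49.
orange only: max(235/60, 6.4/0.2) = 32 servings → $20.80.
spinach + black beans with both tight: 1.18 servings and 1.961 servings → $2.49.
spinach + whole-barley bread: intersection lies outside the first quadrant.
spinach + orange: intersection lies outside the first quadrant.
black beans + whole-barley bread with both tight: 1.719 servings and 3.29 servings → $2.10.
black beans + orange with both tight: 3.014 servings and 1.857 servings → $2.86.
whole-barley bread + orange: the both-tight solution has a negative serving — not a feasible corner.
So the least-cost plan costs $2.10.

$2.10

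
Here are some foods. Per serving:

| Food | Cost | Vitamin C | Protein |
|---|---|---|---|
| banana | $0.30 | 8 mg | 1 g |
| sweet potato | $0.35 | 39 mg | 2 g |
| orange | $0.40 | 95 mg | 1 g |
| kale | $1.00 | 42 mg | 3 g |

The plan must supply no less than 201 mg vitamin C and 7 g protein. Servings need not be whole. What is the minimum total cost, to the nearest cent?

At the optimum either one food covers both requirements or two foods hit both targets exactly; no other combination can be cheaper.
banana only: max(201/8, 7/1) = 25.12 servings → $7.54.
sweet potato only: max(201/39, 7/2) = 5.154 servings → $1.80.
orange only: max(201/95, 7/1) = 7 servings → $2.80.
kale only: max(201/42, 7/3) = 4.786 servings → $4.79.
banana + sweet potato: intersection lies outside the first quadrant.
banana + orange with both tight: 5.333 servings and 1.667 servings → $2.27.
banana + kale with both targets exact would need a negative amount; discard.
sweet potato + orange with both tight: 3.073 servings and 0.8543 servings → $1.42.
sweet potato + kale with both targets exact would need a negative amount; discard.
orange + kale with both tight: 1.272 servings and 1.909 servings → $2.42.
So the least-cost plan costs $1.42.

$1.42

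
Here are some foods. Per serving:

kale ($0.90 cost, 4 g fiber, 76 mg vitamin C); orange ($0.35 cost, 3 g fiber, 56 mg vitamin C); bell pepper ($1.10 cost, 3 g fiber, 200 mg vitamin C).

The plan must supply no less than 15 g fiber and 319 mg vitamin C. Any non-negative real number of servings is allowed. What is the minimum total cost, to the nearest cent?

kale only: max(15/4, 319/76) = 4.197 servings → $3.78.
orange only: max(15/3, 319/56) = 5.696 servings → $1.99.
bell pepper only: max(15/3, 319/200) = 5 servings → $5.50.
kale + orange: intersection lies outside the first quadrant.
kale + bell pepper with both tight: 3.572 servings and 0.2378 servings → $3.48.
orange + bell pepper with both tight: 4.729 servings and 0.2708 servings → $1.95.
Cheapest feasible corner: $1.95.

$1.95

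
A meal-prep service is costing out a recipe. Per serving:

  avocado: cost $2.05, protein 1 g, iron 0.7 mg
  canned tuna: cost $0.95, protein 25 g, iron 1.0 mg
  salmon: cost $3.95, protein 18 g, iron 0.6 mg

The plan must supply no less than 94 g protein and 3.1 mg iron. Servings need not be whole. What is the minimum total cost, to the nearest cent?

$3.57

avocado only: max(94/1, 3.1/0.7) = 94 servings → $192.70.
canned tuna only: max(94/25, 3.1/1.0) = 3.76 servings → $3.57.
salmon only: max(94/18, 3.1/0.6) = 5.222 servings → $20.63.
avocado + canned tuna with both targets exact would need a negative amount; discard.
avocado + salmon: the both-tight solution has a negative serving — not a feasible corner.
canned tuna + salmon with both targets exact would need a negative amount; discard.
Cheapest feasible corner: $3.57.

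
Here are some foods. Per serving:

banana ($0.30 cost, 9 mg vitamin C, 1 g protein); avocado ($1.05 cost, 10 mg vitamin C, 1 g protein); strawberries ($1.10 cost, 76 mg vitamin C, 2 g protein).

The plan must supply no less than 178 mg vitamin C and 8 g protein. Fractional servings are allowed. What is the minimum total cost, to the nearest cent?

$3.31

With two linear requirements the optimum uses one or two foods; enumerate the corners.
banana only: max(178/9, 8/1) = 19.78 servings → $5.93.
avocado only: max(178/10, 8/1) = 17.8 servings → $18.69.
strawberries only: max(178/76, 8/2) = 4 servings → $4.40.
banana + avocado: intersection lies outside the first quadrant.
banana + strawberries with both tight: 4.345 servings and 1.828 servings → $3.31.
avocado + strawberries with both tight: 4.5 servings and 1.75 servings → $6.65.
So the least-cost plan costs $3.31.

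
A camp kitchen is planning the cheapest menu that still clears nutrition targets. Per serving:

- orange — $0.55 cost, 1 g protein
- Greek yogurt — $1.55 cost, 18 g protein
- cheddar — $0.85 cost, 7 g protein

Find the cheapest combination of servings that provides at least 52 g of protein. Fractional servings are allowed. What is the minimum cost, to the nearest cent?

Cost per g of protein: Greek yogurt $0.0861, cheddar $0.1214, orange $0.5500.
With no serving limits, use only Greek yogurt: 52 g / 18 g = 2.889 servings × $1.55 = $4.48.

$4.48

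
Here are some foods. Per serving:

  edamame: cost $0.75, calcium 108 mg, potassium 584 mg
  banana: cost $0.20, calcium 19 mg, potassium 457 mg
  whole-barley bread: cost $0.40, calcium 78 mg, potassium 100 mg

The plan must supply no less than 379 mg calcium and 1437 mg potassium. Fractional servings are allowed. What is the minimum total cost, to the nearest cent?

$2.17

For a min-cost LP with two ≥-constraints, a basic feasible solution has at most two positive variables.
edamame only: max(379/108, 1437/584) = 3.509 servings → $2.63.
banana only: max(379/19, 1437/457) = 19.95 servings → $3.99.
whole-barley bread only: max(379/78, 1437/100) = 14.37 servings → $5.75.
edamame + banana with both targets exact would need a negative amount; discard.
edamame + whole-barley bread with both tight: 2.135 servings and 1.903 servings → $2.36.
banana + whole-barley bread with both tight: 2.198 servings and 4.323 servings → $2.17.
The minimum over all feasible corners is $2.17.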